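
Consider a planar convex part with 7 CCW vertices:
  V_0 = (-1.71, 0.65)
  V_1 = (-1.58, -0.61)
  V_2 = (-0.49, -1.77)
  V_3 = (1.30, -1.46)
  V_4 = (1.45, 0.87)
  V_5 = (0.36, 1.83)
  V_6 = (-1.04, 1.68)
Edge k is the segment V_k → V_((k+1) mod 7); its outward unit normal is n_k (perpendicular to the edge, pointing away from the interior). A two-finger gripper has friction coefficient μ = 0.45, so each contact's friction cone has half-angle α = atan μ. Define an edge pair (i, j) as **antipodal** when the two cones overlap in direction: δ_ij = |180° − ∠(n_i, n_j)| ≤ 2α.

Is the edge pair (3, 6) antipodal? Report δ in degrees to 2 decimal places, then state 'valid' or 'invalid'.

δ = 29.36°, valid

α = atan 0.45 = 24.23°;  2α = 48.46°
edge 3: e_3 = (+0.15, +2.33);  n_3 = (+0.9979, -0.0642)
edge 6: e_6 = (-0.67, -1.03);  n_6 = (-0.8383, +0.5453)
∠(n_3, n_6) = 150.64°
δ = |180° − 150.64°| = 29.36°
29.36° ≤ 2α = 48.46°  →  valid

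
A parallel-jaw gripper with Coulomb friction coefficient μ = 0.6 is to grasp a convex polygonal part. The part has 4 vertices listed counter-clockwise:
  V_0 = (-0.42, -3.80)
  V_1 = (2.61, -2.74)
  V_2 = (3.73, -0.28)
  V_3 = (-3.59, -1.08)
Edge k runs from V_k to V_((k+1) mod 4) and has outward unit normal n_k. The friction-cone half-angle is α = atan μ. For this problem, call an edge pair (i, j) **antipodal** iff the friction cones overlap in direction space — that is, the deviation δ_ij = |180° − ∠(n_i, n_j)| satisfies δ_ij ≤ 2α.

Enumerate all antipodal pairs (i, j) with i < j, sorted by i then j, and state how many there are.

count = 3; pairs: (0,2), (1,2), (2,3)

α = atan 0.6 = 30.96°;  2α = 61.93°
n_0 = (+0.3302, -0.9439)
n_1 = (+0.9101, -0.4144)
n_2 = (-0.1086, +0.9941)
n_3 = (-0.6512, -0.7589)
  (0,1): δ = 133.76°  ·
  (0,2): δ = 13.04°  ✓
  (0,3): δ = 120.09°  ·
  (1,2): δ = 59.28°  ✓
  (1,3): δ = 73.85°  ·
  (2,3): δ = 46.87°  ✓
antipodal pairs: 3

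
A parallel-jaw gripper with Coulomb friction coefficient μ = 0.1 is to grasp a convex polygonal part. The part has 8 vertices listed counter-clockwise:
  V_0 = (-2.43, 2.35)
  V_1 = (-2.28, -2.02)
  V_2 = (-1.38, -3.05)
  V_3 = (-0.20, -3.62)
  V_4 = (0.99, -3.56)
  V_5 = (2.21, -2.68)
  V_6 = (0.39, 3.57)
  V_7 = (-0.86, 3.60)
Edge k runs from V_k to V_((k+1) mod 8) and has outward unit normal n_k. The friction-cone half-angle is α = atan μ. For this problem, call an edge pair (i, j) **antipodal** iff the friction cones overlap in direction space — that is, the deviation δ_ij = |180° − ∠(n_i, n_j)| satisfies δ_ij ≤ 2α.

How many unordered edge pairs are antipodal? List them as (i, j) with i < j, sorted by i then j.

count = 2; pairs: (3,6), (4,7)

α = atan 0.1 = 5.71°;  2α = 11.42°
n_0 = (-0.9994, -0.0343)
n_1 = (-0.7530, -0.6580)
n_2 = (-0.4350, -0.9004)
n_3 = (+0.0504, -0.9987)
n_4 = (+0.5850, -0.8110)
n_5 = (+0.9601, +0.2796)
n_6 = (+0.0240, +0.9997)
n_7 = (-0.6229, +0.7823)
  (0,1): δ = 140.82°  ·
  (0,2): δ = 117.75°  ·
  (0,3): δ = 89.08°  ·
  (0,4): δ = 56.16°  ·
  (0,5): δ = 14.27°  ·
  (0,6): δ = 86.66°  ·
  (0,7): δ = 126.56°  ·
  (1,2): δ = 156.93°  ·
  (1,3): δ = 128.26°  ·
  (1,4): δ = 95.34°  ·
  (1,5): δ = 24.91°  ·
  (1,6): δ = 47.48°  ·
  (1,7): δ = 87.38°  ·
  (2,3): δ = 151.33°  ·
  (2,4): δ = 118.41°  ·
  (2,5): δ = 47.98°  ·
  (2,6): δ = 24.41°  ·
  (2,7): δ = 64.31°  ·
  (3,4): δ = 147.08°  ·
  (3,5): δ = 76.65°  ·
  (3,6): δ = 4.26°  ✓
  (3,7): δ = 35.64°  ·
  (4,5): δ = 109.57°  ·
  (4,6): δ = 37.18°  ·
  (4,7): δ = 2.72°  ✓
  (5,6): δ = 107.61°  ·
  (5,7): δ = 67.71°  ·
  (6,7): δ = 140.10°  ·
antipodal pairs: 2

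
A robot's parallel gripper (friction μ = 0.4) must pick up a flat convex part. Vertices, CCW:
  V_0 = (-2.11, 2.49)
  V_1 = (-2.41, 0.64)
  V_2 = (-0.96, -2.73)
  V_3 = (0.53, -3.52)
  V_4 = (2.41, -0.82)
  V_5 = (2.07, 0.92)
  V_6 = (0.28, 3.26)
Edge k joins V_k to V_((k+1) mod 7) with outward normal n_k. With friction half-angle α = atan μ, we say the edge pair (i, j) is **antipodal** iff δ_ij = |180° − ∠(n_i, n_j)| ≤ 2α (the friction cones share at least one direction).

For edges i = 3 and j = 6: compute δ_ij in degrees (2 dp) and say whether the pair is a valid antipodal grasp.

δ = 37.29°, valid

α = atan 0.4 = 21.80°;  2α = 43.60°
edge 3: e_3 = (+1.88, +2.70);  n_3 = (+0.8207, -0.5714)
edge 6: e_6 = (-2.39, -0.77);  n_6 = (-0.3067, +0.9518)
∠(n_3, n_6) = 142.71°
δ = |180° − 142.71°| = 37.29°
37.29° ≤ 2α = 43.60°  →  valid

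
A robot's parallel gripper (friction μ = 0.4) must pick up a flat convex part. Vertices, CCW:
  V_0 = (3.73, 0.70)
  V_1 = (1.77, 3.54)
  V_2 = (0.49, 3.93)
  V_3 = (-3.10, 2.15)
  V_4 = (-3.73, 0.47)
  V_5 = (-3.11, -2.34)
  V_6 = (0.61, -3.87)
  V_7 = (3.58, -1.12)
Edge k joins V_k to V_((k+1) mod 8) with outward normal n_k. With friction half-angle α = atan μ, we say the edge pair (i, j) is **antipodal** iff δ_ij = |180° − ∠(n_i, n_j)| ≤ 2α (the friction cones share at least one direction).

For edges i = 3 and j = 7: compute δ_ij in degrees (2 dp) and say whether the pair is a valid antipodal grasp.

α = atan 0.4 = 21.80°;  2α = 43.60°
edge 3: e_3 = (-0.63, -1.68);  n_3 = (-0.9363, +0.3511)
edge 7: e_7 = (+0.15, +1.82);  n_7 = (+0.9966, -0.0821)
∠(n_3, n_7) = 164.16°
δ = |180° − 164.16°| = 15.84°
15.84° ≤ 2α = 43.60°  →  valid

δ = 15.84°, valid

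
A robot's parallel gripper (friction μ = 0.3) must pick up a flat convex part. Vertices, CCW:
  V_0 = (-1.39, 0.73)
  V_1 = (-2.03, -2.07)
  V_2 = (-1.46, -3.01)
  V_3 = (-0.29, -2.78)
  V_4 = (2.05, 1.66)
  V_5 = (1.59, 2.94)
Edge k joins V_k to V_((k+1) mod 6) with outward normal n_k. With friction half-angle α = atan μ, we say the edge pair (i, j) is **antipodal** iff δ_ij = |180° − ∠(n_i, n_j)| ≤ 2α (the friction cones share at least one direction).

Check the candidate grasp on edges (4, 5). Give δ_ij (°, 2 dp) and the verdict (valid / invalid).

α = atan 0.3 = 16.70°;  2α = 33.40°
edge 4: e_4 = (-0.46, +1.28);  n_4 = (+0.9411, +0.3382)
edge 5: e_5 = (-2.98, -2.21);  n_5 = (-0.5957, +0.8032)
∠(n_4, n_5) = 106.79°
δ = |180° − 106.79°| = 73.21°
73.21° > 2α = 33.40°  →  invalid

δ = 73.21°, invalid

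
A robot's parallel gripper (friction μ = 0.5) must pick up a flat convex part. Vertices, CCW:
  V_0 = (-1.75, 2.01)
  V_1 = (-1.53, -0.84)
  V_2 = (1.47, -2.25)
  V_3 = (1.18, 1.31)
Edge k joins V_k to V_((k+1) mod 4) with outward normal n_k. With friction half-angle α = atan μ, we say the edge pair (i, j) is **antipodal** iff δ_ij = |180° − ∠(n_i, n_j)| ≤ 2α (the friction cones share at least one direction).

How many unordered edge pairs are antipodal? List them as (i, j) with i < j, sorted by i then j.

α = atan 0.5 = 26.57°;  2α = 53.13°
n_0 = (-0.9970, -0.0770)
n_1 = (-0.4254, -0.9050)
n_2 = (+0.9967, +0.0812)
n_3 = (+0.2324, +0.9726)
  (0,1): δ = 119.59°  ·
  (0,2): δ = 0.24°  ✓
  (0,3): δ = 72.15°  ·
  (1,2): δ = 60.17°  ·
  (1,3): δ = 11.74°  ✓
  (2,3): δ = 108.09°  ·
antipodal pairs: 2

count = 2; pairs: (0,2), (1,3)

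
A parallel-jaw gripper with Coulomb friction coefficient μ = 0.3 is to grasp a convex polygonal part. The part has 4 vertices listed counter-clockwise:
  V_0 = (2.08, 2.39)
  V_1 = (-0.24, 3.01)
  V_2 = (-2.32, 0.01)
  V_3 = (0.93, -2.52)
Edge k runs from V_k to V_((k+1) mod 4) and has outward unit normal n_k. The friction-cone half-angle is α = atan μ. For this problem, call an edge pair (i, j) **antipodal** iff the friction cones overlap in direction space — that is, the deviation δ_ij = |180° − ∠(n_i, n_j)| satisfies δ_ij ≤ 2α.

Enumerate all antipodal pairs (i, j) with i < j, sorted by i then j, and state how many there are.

count = 2; pairs: (0,2), (1,3)

α = atan 0.3 = 16.70°;  2α = 33.40°
n_0 = (+0.2582, +0.9661)
n_1 = (-0.8218, +0.5698)
n_2 = (-0.6143, -0.7891)
n_3 = (+0.9737, -0.2280)
  (0,1): δ = 109.77°  ·
  (0,2): δ = 22.94°  ✓
  (0,3): δ = 91.78°  ·
  (1,2): δ = 93.16°  ·
  (1,3): δ = 21.55°  ✓
  (2,3): δ = 65.28°  ·
antipodal pairs: 2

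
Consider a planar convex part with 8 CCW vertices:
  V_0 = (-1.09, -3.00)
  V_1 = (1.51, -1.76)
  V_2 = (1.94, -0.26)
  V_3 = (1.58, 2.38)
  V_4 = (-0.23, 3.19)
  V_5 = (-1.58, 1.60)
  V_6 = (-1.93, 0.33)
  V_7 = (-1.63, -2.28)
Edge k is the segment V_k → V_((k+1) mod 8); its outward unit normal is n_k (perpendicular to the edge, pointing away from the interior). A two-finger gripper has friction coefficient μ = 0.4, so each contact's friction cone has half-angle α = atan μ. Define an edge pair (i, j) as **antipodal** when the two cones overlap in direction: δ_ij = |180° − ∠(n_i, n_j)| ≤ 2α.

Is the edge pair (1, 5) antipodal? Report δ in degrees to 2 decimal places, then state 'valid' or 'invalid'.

δ = 0.59°, valid

α = atan 0.4 = 21.80°;  2α = 43.60°
edge 1: e_1 = (+0.43, +1.50);  n_1 = (+0.9613, -0.2756)
edge 5: e_5 = (-0.35, -1.27);  n_5 = (-0.9641, +0.2657)
∠(n_1, n_5) = 179.41°
δ = |180° − 179.41°| = 0.59°
0.59° ≤ 2α = 43.60°  →  valid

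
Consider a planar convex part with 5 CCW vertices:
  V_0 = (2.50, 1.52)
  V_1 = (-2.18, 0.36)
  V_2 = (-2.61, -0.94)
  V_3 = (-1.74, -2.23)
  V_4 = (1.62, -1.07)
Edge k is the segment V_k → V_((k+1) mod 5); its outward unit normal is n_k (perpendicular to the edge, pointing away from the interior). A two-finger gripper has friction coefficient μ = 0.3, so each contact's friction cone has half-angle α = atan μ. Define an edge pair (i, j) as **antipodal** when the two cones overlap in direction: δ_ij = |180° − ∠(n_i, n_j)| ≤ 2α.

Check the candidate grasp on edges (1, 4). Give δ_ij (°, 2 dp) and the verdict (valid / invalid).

α = atan 0.3 = 16.70°;  2α = 33.40°
edge 1: e_1 = (-0.43, -1.30);  n_1 = (-0.9494, +0.3140)
edge 4: e_4 = (+0.88, +2.59);  n_4 = (+0.9468, -0.3217)
∠(n_1, n_4) = 179.54°
δ = |180° − 179.54°| = 0.46°
0.46° ≤ 2α = 33.40°  →  valid

δ = 0.46°, valid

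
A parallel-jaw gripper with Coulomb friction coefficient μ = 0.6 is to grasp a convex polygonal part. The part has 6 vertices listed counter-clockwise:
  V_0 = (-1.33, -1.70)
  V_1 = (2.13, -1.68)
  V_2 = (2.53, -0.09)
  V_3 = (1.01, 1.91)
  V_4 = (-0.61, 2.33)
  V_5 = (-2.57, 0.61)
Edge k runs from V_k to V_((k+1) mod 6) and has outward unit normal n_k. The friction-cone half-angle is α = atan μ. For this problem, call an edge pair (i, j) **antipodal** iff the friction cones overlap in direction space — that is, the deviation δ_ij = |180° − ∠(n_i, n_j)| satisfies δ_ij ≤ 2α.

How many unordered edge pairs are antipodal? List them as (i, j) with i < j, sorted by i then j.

α = atan 0.6 = 30.96°;  2α = 61.93°
n_0 = (+0.0058, -1.0000)
n_1 = (+0.9698, -0.2440)
n_2 = (+0.7962, +0.6051)
n_3 = (+0.2510, +0.9680)
n_4 = (-0.6596, +0.7516)
n_5 = (-0.8811, -0.4730)
  (0,1): δ = 104.45°  ·
  (0,2): δ = 53.10°  ✓
  (0,3): δ = 14.87°  ✓
  (0,4): δ = 40.94°  ✓
  (0,5): δ = 117.90°  ·
  (1,2): δ = 128.64°  ·
  (1,3): δ = 90.41°  ·
  (1,4): δ = 34.61°  ✓
  (1,5): δ = 42.35°  ✓
  (2,3): δ = 141.77°  ·
  (2,4): δ = 85.97°  ·
  (2,5): δ = 9.01°  ✓
  (3,4): δ = 124.20°  ·
  (3,5): δ = 47.24°  ✓
  (4,5): δ = 103.04°  ·
antipodal pairs: 7

count = 7; pairs: (0,2), (0,3), (0,4), (1,4), (1,5), (2,5), (3,5)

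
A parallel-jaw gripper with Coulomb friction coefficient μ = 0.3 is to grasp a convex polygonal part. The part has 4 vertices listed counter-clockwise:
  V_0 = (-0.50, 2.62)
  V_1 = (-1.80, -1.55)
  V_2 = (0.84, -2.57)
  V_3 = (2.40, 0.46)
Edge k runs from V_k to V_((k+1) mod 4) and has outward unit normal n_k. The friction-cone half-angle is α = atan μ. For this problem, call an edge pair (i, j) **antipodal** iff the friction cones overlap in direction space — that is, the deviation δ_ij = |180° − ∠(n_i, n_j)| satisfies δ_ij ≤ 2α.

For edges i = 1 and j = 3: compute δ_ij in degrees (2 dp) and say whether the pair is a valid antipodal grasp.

α = atan 0.3 = 16.70°;  2α = 33.40°
edge 1: e_1 = (+2.64, -1.02);  n_1 = (-0.3604, -0.9328)
edge 3: e_3 = (-2.90, +2.16);  n_3 = (+0.5973, +0.8020)
∠(n_1, n_3) = 164.44°
δ = |180° − 164.44°| = 15.56°
15.56° ≤ 2α = 33.40°  →  valid

δ = 15.56°, valid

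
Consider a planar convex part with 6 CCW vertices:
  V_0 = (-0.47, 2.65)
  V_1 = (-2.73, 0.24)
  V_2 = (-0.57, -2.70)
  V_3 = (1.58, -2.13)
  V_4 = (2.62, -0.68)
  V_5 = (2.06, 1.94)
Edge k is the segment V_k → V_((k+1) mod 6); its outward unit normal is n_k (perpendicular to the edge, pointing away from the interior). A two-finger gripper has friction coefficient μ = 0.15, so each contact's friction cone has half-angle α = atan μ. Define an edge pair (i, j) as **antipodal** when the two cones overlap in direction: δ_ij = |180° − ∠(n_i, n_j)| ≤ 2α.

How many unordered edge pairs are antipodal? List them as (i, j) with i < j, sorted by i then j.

α = atan 0.15 = 8.53°;  2α = 17.06°
n_0 = (-0.7294, +0.6840)
n_1 = (-0.8059, -0.5921)
n_2 = (+0.2563, -0.9666)
n_3 = (+0.8126, -0.5828)
n_4 = (+0.9779, +0.2090)
n_5 = (+0.2702, +0.9628)
  (0,1): δ = 100.54°  ·
  (0,2): δ = 31.99°  ·
  (0,3): δ = 7.51°  ✓
  (0,4): δ = 55.23°  ·
  (0,5): δ = 117.48°  ·
  (1,2): δ = 111.46°  ·
  (1,3): δ = 71.95°  ·
  (1,4): δ = 24.24°  ·
  (1,5): δ = 38.02°  ·
  (2,3): δ = 140.50°  ·
  (2,4): δ = 92.78°  ·
  (2,5): δ = 30.52°  ·
  (3,4): δ = 132.29°  ·
  (3,5): δ = 70.03°  ·
  (4,5): δ = 117.74°  ·
antipodal pairs: 1

count = 1; pairs: (0,3)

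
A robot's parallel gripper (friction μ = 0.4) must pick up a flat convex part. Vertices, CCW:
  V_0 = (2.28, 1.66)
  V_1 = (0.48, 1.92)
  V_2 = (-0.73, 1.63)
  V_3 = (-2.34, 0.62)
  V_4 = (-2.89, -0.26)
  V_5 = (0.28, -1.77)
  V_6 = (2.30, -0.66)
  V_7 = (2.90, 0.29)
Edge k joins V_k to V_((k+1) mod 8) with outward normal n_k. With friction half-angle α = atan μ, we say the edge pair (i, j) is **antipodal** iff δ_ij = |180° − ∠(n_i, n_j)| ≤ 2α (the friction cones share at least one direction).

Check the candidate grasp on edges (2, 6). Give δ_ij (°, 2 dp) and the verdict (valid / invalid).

δ = 25.62°, valid

α = atan 0.4 = 21.80°;  2α = 43.60°
edge 2: e_2 = (-1.61, -1.01);  n_2 = (-0.5314, +0.8471)
edge 6: e_6 = (+0.60, +0.95);  n_6 = (+0.8455, -0.5340)
∠(n_2, n_6) = 154.38°
δ = |180° − 154.38°| = 25.62°
25.62° ≤ 2α = 43.60°  →  valid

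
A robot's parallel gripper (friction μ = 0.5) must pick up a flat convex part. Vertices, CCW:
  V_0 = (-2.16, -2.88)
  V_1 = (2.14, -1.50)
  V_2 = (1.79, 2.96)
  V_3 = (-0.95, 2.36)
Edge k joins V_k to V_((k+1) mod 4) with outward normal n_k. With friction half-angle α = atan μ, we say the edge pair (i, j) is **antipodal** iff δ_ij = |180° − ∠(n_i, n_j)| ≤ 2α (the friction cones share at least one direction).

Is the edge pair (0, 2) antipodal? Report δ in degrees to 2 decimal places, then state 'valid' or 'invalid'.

α = atan 0.5 = 26.57°;  2α = 53.13°
edge 0: e_0 = (+4.30, +1.38);  n_0 = (+0.3056, -0.9522)
edge 2: e_2 = (-2.74, -0.60);  n_2 = (-0.2139, +0.9769)
∠(n_0, n_2) = 174.56°
δ = |180° − 174.56°| = 5.44°
5.44° ≤ 2α = 53.13°  →  valid

δ = 5.44°, valid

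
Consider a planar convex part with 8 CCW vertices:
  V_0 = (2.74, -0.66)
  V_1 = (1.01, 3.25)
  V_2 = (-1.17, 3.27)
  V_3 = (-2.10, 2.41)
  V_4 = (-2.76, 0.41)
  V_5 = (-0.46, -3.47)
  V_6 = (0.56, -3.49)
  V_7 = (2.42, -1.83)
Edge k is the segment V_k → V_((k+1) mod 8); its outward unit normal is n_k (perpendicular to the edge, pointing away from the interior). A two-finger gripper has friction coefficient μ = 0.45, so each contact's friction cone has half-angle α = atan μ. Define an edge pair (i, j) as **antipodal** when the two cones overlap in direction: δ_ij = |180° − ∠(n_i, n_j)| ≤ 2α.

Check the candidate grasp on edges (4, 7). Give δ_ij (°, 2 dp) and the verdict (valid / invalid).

α = atan 0.45 = 24.23°;  2α = 48.46°
edge 4: e_4 = (+2.30, -3.88);  n_4 = (-0.8602, -0.5099)
edge 7: e_7 = (+0.32, +1.17);  n_7 = (+0.9646, -0.2638)
∠(n_4, n_7) = 134.04°
δ = |180° − 134.04°| = 45.96°
45.96° ≤ 2α = 48.46°  →  valid

δ = 45.96°, valid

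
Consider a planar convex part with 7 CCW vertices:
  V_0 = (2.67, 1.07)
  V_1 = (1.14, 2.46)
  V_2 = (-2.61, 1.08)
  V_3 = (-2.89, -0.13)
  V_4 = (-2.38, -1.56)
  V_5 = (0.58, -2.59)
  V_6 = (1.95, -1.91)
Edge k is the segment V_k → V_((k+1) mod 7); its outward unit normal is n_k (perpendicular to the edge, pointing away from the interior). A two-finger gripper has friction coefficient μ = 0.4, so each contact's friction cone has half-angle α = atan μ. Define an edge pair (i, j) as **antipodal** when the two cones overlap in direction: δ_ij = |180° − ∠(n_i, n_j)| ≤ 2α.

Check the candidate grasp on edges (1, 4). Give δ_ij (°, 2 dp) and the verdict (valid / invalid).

δ = 39.39°, valid

α = atan 0.4 = 21.80°;  2α = 43.60°
edge 1: e_1 = (-3.75, -1.38);  n_1 = (-0.3454, +0.9385)
edge 4: e_4 = (+2.96, -1.03);  n_4 = (-0.3286, -0.9445)
∠(n_1, n_4) = 140.61°
δ = |180° − 140.61°| = 39.39°
39.39° ≤ 2α = 43.60°  →  valid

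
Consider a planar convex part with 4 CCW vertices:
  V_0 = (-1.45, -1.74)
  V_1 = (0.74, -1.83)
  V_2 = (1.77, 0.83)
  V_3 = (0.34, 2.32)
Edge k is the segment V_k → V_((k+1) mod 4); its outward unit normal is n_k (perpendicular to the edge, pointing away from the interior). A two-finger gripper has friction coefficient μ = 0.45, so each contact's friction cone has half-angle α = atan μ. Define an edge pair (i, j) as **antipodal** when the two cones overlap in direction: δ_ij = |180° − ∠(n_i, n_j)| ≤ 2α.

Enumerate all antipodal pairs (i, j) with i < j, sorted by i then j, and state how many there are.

count = 2; pairs: (0,2), (1,3)

α = atan 0.45 = 24.23°;  2α = 48.46°
n_0 = (-0.0411, -0.9992)
n_1 = (+0.9325, -0.3611)
n_2 = (+0.7215, +0.6924)
n_3 = (-0.9150, +0.4034)
  (0,1): δ = 108.81°  ·
  (0,2): δ = 43.82°  ✓
  (0,3): δ = 68.56°  ·
  (1,2): δ = 115.01°  ·
  (1,3): δ = 2.62°  ✓
  (2,3): δ = 67.61°  ·
antipodal pairs: 2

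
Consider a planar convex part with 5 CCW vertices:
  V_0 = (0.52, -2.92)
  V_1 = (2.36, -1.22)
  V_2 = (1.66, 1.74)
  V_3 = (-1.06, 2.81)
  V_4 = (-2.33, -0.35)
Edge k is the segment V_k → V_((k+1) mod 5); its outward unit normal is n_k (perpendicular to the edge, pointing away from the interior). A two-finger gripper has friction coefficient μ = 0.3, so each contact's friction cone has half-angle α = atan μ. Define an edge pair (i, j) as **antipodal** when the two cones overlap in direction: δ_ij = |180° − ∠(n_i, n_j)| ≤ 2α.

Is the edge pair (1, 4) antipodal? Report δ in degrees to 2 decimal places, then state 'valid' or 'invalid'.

δ = 34.65°, invalid

α = atan 0.3 = 16.70°;  2α = 33.40°
edge 1: e_1 = (-0.70, +2.96);  n_1 = (+0.9732, +0.2301)
edge 4: e_4 = (+2.85, -2.57);  n_4 = (-0.6697, -0.7426)
∠(n_1, n_4) = 145.35°
δ = |180° − 145.35°| = 34.65°
34.65° > 2α = 33.40°  →  invalid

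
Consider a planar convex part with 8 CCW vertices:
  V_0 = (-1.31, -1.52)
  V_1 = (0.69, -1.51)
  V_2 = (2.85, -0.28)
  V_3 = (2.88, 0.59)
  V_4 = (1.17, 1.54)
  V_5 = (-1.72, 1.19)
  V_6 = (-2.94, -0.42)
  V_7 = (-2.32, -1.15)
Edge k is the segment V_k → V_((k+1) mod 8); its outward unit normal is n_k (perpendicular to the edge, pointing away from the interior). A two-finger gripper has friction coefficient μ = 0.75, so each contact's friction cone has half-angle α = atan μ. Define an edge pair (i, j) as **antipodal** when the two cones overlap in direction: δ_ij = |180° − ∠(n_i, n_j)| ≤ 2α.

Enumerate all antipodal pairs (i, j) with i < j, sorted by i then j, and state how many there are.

α = atan 0.75 = 36.87°;  2α = 73.74°
n_0 = (+0.0050, -1.0000)
n_1 = (+0.4948, -0.8690)
n_2 = (+0.9994, -0.0345)
n_3 = (+0.4856, +0.8742)
n_4 = (-0.1202, +0.9927)
n_5 = (-0.7970, +0.6040)
n_6 = (-0.7622, -0.6473)
n_7 = (-0.3440, -0.9390)
  (0,1): δ = 150.63°  ·
  (0,2): δ = 92.26°  ·
  (0,3): δ = 29.34°  ✓
  (0,4): δ = 6.62°  ✓
  (0,5): δ = 52.56°  ✓
  (0,6): δ = 130.06°  ·
  (0,7): δ = 159.59°  ·
  (1,2): δ = 121.63°  ·
  (1,3): δ = 58.71°  ✓
  (1,4): δ = 22.75°  ✓
  (1,5): δ = 23.19°  ✓
  (1,6): δ = 100.68°  ·
  (1,7): δ = 130.22°  ·
  (2,3): δ = 117.08°  ·
  (2,4): δ = 81.12°  ·
  (2,5): δ = 35.18°  ✓
  (2,6): δ = 42.32°  ✓
  (2,7): δ = 71.86°  ✓
  (3,4): δ = 144.04°  ·
  (3,5): δ = 98.10°  ·
  (3,6): δ = 20.60°  ✓
  (3,7): δ = 8.93°  ✓
  (4,5): δ = 134.06°  ·
  (4,6): δ = 56.56°  ✓
  (4,7): δ = 27.02°  ✓
  (5,6): δ = 102.50°  ·
  (5,7): δ = 72.97°  ✓
  (6,7): δ = 150.46°  ·
antipodal pairs: 14

count = 14; pairs: (0,3), (0,4), (0,5), (1,3), (1,4), (1,5), (2,5), (2,6), (2,7), (3,6), (3,7), (4,6), (4,7), (5,7)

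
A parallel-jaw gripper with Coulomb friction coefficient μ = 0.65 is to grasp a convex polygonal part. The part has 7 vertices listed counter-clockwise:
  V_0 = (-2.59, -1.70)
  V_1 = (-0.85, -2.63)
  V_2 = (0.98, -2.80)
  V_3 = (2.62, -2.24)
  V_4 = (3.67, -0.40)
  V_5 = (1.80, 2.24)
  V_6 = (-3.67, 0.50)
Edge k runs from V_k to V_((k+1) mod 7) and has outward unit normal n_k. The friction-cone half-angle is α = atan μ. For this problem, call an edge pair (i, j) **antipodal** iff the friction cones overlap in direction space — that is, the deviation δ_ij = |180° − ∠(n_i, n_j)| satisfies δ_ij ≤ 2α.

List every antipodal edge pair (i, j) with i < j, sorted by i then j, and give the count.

count = 8; pairs: (0,4), (0,5), (1,4), (1,5), (2,5), (3,5), (3,6), (4,6)

α = atan 0.65 = 33.02°;  2α = 66.05°
n_0 = (-0.4714, -0.8819)
n_1 = (-0.0925, -0.9957)
n_2 = (+0.3231, -0.9463)
n_3 = (+0.8685, -0.4956)
n_4 = (+0.8160, +0.5780)
n_5 = (-0.3031, +0.9529)
n_6 = (-0.8977, -0.4407)
  (0,1): δ = 157.18°  ·
  (0,2): δ = 133.02°  ·
  (0,3): δ = 91.59°  ·
  (0,4): δ = 26.57°  ✓
  (0,5): δ = 45.77°  ✓
  (0,6): δ = 144.27°  ·
  (1,2): δ = 155.84°  ·
  (1,3): δ = 114.40°  ·
  (1,4): δ = 49.38°  ✓
  (1,5): δ = 22.95°  ✓
  (1,6): δ = 121.45°  ·
  (2,3): δ = 138.56°  ·
  (2,4): δ = 73.54°  ·
  (2,5): δ = 1.21°  ✓
  (2,6): δ = 97.29°  ·
  (3,4): δ = 114.98°  ·
  (3,5): δ = 42.64°  ✓
  (3,6): δ = 55.86°  ✓
  (4,5): δ = 107.67°  ·
  (4,6): δ = 9.16°  ✓
  (5,6): δ = 81.50°  ·
antipodal pairs: 8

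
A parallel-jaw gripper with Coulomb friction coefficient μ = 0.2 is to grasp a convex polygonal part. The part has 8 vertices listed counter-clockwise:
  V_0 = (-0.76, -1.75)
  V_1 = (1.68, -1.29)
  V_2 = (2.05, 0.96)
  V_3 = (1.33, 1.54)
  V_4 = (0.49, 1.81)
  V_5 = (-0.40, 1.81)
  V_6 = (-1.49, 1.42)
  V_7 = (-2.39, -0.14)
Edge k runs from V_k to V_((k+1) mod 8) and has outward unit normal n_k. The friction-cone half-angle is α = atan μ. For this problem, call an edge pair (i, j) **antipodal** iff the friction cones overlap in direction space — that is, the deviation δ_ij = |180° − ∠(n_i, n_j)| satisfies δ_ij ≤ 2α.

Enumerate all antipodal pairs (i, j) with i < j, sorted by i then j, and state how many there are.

α = atan 0.2 = 11.31°;  2α = 22.62°
n_0 = (+0.1853, -0.9827)
n_1 = (+0.9867, -0.1623)
n_2 = (+0.6273, +0.7788)
n_3 = (+0.3060, +0.9520)
n_4 = (+0.0000, +1.0000)
n_5 = (-0.3369, +0.9415)
n_6 = (-0.8662, +0.4997)
n_7 = (-0.7027, -0.7115)
  (0,1): δ = 110.01°  ·
  (0,2): δ = 49.53°  ·
  (0,3): δ = 28.50°  ·
  (0,4): δ = 10.68°  ✓
  (0,5): δ = 9.01°  ✓
  (0,6): δ = 49.34°  ·
  (0,7): δ = 124.68°  ·
  (1,2): δ = 119.51°  ·
  (1,3): δ = 98.48°  ·
  (1,4): δ = 80.66°  ·
  (1,5): δ = 60.97°  ·
  (1,6): δ = 20.64°  ✓
  (1,7): δ = 54.69°  ·
  (2,3): δ = 158.97°  ·
  (2,4): δ = 141.15°  ·
  (2,5): δ = 121.46°  ·
  (2,6): δ = 81.13°  ·
  (2,7): δ = 5.79°  ✓
  (3,4): δ = 162.18°  ·
  (3,5): δ = 142.49°  ·
  (3,6): δ = 102.16°  ·
  (3,7): δ = 26.83°  ·
  (4,5): δ = 160.31°  ·
  (4,6): δ = 119.98°  ·
  (4,7): δ = 44.65°  ·
  (5,6): δ = 139.67°  ·
  (5,7): δ = 64.33°  ·
  (6,7): δ = 104.66°  ·
antipodal pairs: 4

count = 4; pairs: (0,4), (0,5), (1,6), (2,7)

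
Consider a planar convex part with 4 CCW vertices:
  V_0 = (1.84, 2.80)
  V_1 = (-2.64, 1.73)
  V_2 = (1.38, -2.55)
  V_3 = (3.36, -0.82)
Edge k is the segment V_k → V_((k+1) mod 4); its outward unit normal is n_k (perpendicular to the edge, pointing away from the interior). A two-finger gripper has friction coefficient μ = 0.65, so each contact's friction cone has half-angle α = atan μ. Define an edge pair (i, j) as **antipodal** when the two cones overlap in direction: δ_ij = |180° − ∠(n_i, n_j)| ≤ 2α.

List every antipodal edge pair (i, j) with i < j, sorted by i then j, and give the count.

α = atan 0.65 = 33.02°;  2α = 66.05°
n_0 = (-0.2323, +0.9726)
n_1 = (-0.7289, -0.6846)
n_2 = (+0.6580, -0.7530)
n_3 = (+0.9220, +0.3871)
  (0,1): δ = 60.23°  ✓
  (0,2): δ = 27.71°  ✓
  (0,3): δ = 99.34°  ·
  (1,2): δ = 92.06°  ·
  (1,3): δ = 20.43°  ✓
  (2,3): δ = 108.37°  ·
antipodal pairs: 3

count = 3; pairs: (0,1), (0,2), (1,3)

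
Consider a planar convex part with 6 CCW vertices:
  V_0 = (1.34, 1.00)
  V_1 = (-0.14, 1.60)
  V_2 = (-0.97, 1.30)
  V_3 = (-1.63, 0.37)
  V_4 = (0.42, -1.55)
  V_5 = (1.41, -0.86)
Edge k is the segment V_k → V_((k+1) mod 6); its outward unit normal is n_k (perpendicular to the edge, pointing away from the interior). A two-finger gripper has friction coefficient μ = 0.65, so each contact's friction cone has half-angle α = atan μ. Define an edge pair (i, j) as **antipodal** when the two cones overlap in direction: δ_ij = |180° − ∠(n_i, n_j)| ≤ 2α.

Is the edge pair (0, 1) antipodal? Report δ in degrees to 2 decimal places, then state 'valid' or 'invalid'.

δ = 138.06°, invalid

α = atan 0.65 = 33.02°;  2α = 66.05°
edge 0: e_0 = (-1.48, +0.60);  n_0 = (+0.3757, +0.9267)
edge 1: e_1 = (-0.83, -0.30);  n_1 = (-0.3399, +0.9405)
∠(n_0, n_1) = 41.94°
δ = |180° − 41.94°| = 138.06°
138.06° > 2α = 66.05°  →  invalid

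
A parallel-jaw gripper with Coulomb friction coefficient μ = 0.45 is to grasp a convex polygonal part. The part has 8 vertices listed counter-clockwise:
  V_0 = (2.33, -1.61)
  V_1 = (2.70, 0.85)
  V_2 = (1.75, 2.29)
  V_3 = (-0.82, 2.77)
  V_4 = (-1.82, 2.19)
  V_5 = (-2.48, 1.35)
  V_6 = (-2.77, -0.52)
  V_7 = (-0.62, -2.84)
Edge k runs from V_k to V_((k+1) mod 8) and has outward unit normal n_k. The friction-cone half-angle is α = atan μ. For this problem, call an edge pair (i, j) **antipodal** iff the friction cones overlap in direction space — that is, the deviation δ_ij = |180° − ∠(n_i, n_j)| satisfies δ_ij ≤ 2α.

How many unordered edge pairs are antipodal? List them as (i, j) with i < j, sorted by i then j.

count = 8; pairs: (0,4), (0,5), (1,5), (1,6), (2,6), (2,7), (3,7), (4,7)

α = atan 0.45 = 24.23°;  2α = 48.46°
n_0 = (+0.9889, -0.1487)
n_1 = (+0.8347, +0.5507)
n_2 = (+0.1836, +0.9830)
n_3 = (-0.5017, +0.8650)
n_4 = (-0.7863, +0.6178)
n_5 = (-0.9882, +0.1532)
n_6 = (-0.7335, -0.6797)
n_7 = (+0.3848, -0.9230)
  (0,1): δ = 138.03°  ·
  (0,2): δ = 92.03°  ·
  (0,3): δ = 51.33°  ·
  (0,4): δ = 29.60°  ✓
  (0,5): δ = 0.26°  ✓
  (0,6): δ = 51.38°  ·
  (0,7): δ = 121.19°  ·
  (1,2): δ = 133.99°  ·
  (1,3): δ = 93.30°  ·
  (1,4): δ = 71.57°  ·
  (1,5): δ = 42.23°  ✓
  (1,6): δ = 9.41°  ✓
  (1,7): δ = 79.22°  ·
  (2,3): δ = 139.31°  ·
  (2,4): δ = 117.58°  ·
  (2,5): δ = 88.24°  ·
  (2,6): δ = 36.60°  ✓
  (2,7): δ = 33.21°  ✓
  (3,4): δ = 158.27°  ·
  (3,5): δ = 128.93°  ·
  (3,6): δ = 77.29°  ·
  (3,7): δ = 7.48°  ✓
  (4,5): δ = 150.66°  ·
  (4,6): δ = 99.02°  ·
  (4,7): δ = 29.21°  ✓
  (5,6): δ = 128.36°  ·
  (5,7): δ = 58.55°  ·
  (6,7): δ = 110.19°  ·
antipodal pairs: 8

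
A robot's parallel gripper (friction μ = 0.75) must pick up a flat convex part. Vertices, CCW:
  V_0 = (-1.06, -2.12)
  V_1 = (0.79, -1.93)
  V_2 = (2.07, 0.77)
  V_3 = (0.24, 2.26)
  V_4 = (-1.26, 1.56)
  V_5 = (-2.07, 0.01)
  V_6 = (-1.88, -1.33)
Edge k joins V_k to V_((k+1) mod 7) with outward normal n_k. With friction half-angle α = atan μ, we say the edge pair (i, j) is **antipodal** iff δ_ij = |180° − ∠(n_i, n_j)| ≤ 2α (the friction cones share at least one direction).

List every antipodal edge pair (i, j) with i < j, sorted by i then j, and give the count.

count = 10; pairs: (0,2), (0,3), (0,4), (1,3), (1,4), (1,5), (1,6), (2,5), (2,6), (3,6)

α = atan 0.75 = 36.87°;  2α = 73.74°
n_0 = (+0.1022, -0.9948)
n_1 = (+0.9036, -0.4284)
n_2 = (+0.6314, +0.7755)
n_3 = (-0.4229, +0.9062)
n_4 = (-0.8863, +0.4632)
n_5 = (-0.9901, -0.1404)
n_6 = (-0.6938, -0.7202)
  (0,1): δ = 121.23°  ·
  (0,2): δ = 45.02°  ✓
  (0,3): δ = 19.15°  ✓
  (0,4): δ = 56.55°  ✓
  (0,5): δ = 92.21°  ·
  (0,6): δ = 130.20°  ·
  (1,2): δ = 103.79°  ·
  (1,3): δ = 39.62°  ✓
  (1,4): δ = 2.23°  ✓
  (1,5): δ = 33.43°  ✓
  (1,6): δ = 71.43°  ✓
  (2,3): δ = 115.83°  ·
  (2,4): δ = 78.44°  ·
  (2,5): δ = 42.78°  ✓
  (2,6): δ = 4.78°  ✓
  (3,4): δ = 142.61°  ·
  (3,5): δ = 106.95°  ·
  (3,6): δ = 68.95°  ✓
  (4,5): δ = 144.34°  ·
  (4,6): δ = 106.34°  ·
  (5,6): δ = 142.00°  ·
antipodal pairs: 10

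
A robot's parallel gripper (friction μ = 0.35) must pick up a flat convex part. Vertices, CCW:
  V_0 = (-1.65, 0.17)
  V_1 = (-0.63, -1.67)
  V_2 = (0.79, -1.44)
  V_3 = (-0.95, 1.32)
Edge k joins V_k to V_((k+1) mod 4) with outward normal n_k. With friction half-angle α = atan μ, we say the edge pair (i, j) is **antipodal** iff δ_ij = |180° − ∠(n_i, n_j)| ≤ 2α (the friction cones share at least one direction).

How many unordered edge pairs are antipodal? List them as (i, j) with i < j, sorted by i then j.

α = atan 0.35 = 19.29°;  2α = 38.58°
n_0 = (-0.8746, -0.4848)
n_1 = (+0.1599, -0.9871)
n_2 = (+0.8459, +0.5333)
n_3 = (-0.8542, +0.5199)
  (0,1): δ = 109.80°  ·
  (0,2): δ = 3.23°  ✓
  (0,3): δ = 119.67°  ·
  (1,2): δ = 66.97°  ·
  (1,3): δ = 49.47°  ·
  (2,3): δ = 63.56°  ·
antipodal pairs: 1

count = 1; pairs: (0,2)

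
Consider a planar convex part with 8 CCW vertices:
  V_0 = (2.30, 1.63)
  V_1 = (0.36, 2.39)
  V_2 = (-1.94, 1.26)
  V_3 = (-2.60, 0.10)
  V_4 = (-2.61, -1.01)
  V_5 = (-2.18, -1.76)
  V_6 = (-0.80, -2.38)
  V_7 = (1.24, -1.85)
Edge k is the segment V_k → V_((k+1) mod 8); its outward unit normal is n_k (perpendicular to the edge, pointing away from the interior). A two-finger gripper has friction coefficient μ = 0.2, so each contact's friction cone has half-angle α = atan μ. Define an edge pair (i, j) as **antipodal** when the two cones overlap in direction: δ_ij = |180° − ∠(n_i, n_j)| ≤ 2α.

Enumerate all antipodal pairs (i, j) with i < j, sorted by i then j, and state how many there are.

count = 4; pairs: (0,5), (1,6), (2,7), (3,7)

α = atan 0.2 = 11.31°;  2α = 22.62°
n_0 = (+0.3648, +0.9311)
n_1 = (-0.4410, +0.8975)
n_2 = (-0.8692, +0.4945)
n_3 = (-1.0000, +0.0090)
n_4 = (-0.8675, -0.4974)
n_5 = (-0.4098, -0.9122)
n_6 = (+0.2515, -0.9679)
n_7 = (+0.9566, -0.2914)
  (0,1): δ = 132.44°  ·
  (0,2): δ = 98.25°  ·
  (0,3): δ = 69.12°  ·
  (0,4): δ = 38.78°  ·
  (0,5): δ = 2.80°  ✓
  (0,6): δ = 35.96°  ·
  (0,7): δ = 94.45°  ·
  (1,2): δ = 145.80°  ·
  (1,3): δ = 116.68°  ·
  (1,4): δ = 86.34°  ·
  (1,5): δ = 50.36°  ·
  (1,6): δ = 11.60°  ✓
  (1,7): δ = 46.89°  ·
  (2,3): δ = 150.88°  ·
  (2,4): δ = 120.53°  ·
  (2,5): δ = 84.55°  ·
  (2,6): δ = 45.80°  ·
  (2,7): δ = 12.70°  ✓
  (3,4): δ = 149.66°  ·
  (3,5): δ = 113.68°  ·
  (3,6): δ = 74.92°  ·
  (3,7): δ = 16.42°  ✓
  (4,5): δ = 144.02°  ·
  (4,6): δ = 105.26°  ·
  (4,7): δ = 46.77°  ·
  (5,6): δ = 141.24°  ·
  (5,7): δ = 82.75°  ·
  (6,7): δ = 121.50°  ·
antipodal pairs: 4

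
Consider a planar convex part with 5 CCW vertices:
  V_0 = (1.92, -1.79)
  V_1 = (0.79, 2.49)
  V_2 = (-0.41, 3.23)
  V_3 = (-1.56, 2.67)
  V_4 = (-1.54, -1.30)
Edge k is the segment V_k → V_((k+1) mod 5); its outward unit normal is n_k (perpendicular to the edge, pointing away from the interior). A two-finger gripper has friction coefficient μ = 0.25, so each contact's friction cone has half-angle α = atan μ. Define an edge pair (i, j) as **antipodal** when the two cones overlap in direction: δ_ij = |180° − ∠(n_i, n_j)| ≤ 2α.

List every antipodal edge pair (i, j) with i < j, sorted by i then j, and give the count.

count = 2; pairs: (0,3), (1,4)

α = atan 0.25 = 14.04°;  2α = 28.07°
n_0 = (+0.9669, +0.2553)
n_1 = (+0.5249, +0.8512)
n_2 = (-0.4378, +0.8991)
n_3 = (-1.0000, -0.0050)
n_4 = (-0.1402, -0.9901)
  (0,1): δ = 136.45°  ·
  (0,2): δ = 78.83°  ·
  (0,3): δ = 14.50°  ✓
  (0,4): δ = 67.15°  ·
  (1,2): δ = 122.38°  ·
  (1,3): δ = 58.05°  ·
  (1,4): δ = 23.60°  ✓
  (2,3): δ = 115.68°  ·
  (2,4): δ = 34.02°  ·
  (3,4): δ = 98.35°  ·
antipodal pairs: 2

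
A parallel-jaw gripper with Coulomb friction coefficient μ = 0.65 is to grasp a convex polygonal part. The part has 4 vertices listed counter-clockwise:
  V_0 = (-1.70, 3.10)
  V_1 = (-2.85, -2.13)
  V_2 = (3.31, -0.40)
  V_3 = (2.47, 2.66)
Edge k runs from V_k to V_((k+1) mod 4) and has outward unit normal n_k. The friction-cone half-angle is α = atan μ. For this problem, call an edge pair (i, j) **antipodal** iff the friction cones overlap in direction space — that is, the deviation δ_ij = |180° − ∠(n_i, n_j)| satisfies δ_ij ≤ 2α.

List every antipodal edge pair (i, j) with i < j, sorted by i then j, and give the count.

count = 3; pairs: (0,1), (0,2), (1,3)

α = atan 0.65 = 33.02°;  2α = 66.05°
n_0 = (-0.9767, +0.2148)
n_1 = (+0.2704, -0.9628)
n_2 = (+0.9643, +0.2647)
n_3 = (+0.1049, +0.9945)
  (0,1): δ = 61.91°  ✓
  (0,2): δ = 27.75°  ✓
  (0,3): δ = 96.38°  ·
  (1,2): δ = 90.34°  ·
  (1,3): δ = 21.71°  ✓
  (2,3): δ = 111.37°  ·
antipodal pairs: 3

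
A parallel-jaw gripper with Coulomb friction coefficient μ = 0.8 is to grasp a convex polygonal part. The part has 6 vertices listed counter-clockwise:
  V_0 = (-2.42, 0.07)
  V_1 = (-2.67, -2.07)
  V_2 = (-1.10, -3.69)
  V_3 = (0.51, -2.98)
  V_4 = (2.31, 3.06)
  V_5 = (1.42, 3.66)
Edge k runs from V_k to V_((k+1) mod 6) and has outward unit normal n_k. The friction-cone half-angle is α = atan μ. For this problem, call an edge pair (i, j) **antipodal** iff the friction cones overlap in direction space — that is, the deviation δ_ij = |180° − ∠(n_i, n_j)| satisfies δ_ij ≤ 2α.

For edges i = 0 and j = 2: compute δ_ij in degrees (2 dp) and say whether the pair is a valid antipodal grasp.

δ = 59.54°, valid

α = atan 0.8 = 38.66°;  2α = 77.32°
edge 0: e_0 = (-0.25, -2.14);  n_0 = (-0.9932, +0.1160)
edge 2: e_2 = (+1.61, +0.71);  n_2 = (+0.4035, -0.9150)
∠(n_0, n_2) = 120.46°
δ = |180° − 120.46°| = 59.54°
59.54° ≤ 2α = 77.32°  →  valid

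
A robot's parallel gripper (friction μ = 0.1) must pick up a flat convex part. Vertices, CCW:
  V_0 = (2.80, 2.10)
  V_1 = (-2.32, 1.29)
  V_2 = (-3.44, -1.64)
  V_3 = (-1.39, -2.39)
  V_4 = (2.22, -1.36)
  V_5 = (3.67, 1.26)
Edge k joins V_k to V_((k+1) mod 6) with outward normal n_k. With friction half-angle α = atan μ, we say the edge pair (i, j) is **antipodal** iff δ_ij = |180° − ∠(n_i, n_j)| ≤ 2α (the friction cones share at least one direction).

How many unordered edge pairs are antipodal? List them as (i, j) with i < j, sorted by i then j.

count = 2; pairs: (0,3), (1,4)

α = atan 0.1 = 5.71°;  2α = 11.42°
n_0 = (-0.1563, +0.9877)
n_1 = (-0.9341, +0.3571)
n_2 = (-0.3436, -0.9391)
n_3 = (+0.2744, -0.9616)
n_4 = (+0.8749, -0.4842)
n_5 = (+0.6946, +0.7194)
  (0,1): δ = 119.91°  ·
  (0,2): δ = 29.09°  ·
  (0,3): δ = 6.93°  ✓
  (0,4): δ = 52.05°  ·
  (0,5): δ = 127.02°  ·
  (1,2): δ = 89.18°  ·
  (1,3): δ = 53.16°  ·
  (1,4): δ = 8.04°  ✓
  (1,5): δ = 66.92°  ·
  (2,3): δ = 143.98°  ·
  (2,4): δ = 98.87°  ·
  (2,5): δ = 23.90°  ·
  (3,4): δ = 134.89°  ·
  (3,5): δ = 59.92°  ·
  (4,5): δ = 105.03°  ·
antipodal pairs: 2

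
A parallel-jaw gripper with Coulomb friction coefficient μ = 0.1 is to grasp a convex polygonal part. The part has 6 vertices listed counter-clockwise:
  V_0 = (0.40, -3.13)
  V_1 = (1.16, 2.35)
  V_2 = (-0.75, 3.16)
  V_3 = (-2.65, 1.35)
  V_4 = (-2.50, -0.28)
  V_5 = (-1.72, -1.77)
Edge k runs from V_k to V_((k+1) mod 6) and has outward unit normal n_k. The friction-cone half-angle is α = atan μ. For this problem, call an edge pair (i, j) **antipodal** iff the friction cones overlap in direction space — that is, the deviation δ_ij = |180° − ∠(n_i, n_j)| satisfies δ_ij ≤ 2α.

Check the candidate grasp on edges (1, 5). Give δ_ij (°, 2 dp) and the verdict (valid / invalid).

δ = 9.70°, valid

α = atan 0.1 = 5.71°;  2α = 11.42°
edge 1: e_1 = (-1.91, +0.81);  n_1 = (+0.3904, +0.9206)
edge 5: e_5 = (+2.12, -1.36);  n_5 = (-0.5400, -0.8417)
∠(n_1, n_5) = 170.30°
δ = |180° − 170.30°| = 9.70°
9.70° ≤ 2α = 11.42°  →  valid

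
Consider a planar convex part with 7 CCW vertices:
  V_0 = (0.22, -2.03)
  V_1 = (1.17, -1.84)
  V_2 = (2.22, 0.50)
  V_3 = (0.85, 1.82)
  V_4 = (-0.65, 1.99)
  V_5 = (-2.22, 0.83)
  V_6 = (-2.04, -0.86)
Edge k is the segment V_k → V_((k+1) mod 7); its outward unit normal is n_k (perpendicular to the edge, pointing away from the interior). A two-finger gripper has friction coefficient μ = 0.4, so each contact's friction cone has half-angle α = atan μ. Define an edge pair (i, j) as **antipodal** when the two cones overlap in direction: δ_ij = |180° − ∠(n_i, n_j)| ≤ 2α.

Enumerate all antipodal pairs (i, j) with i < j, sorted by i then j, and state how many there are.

α = atan 0.4 = 21.80°;  2α = 43.60°
n_0 = (+0.1961, -0.9806)
n_1 = (+0.9124, -0.4094)
n_2 = (+0.6938, +0.7201)
n_3 = (+0.1126, +0.9936)
n_4 = (-0.5942, +0.8043)
n_5 = (-0.9944, -0.1059)
n_6 = (-0.4597, -0.8881)
  (0,1): δ = 125.48°  ·
  (0,2): δ = 55.25°  ·
  (0,3): δ = 17.78°  ✓
  (0,4): δ = 25.15°  ✓
  (0,5): δ = 84.77°  ·
  (0,6): δ = 141.32°  ·
  (1,2): δ = 109.77°  ·
  (1,3): δ = 72.30°  ·
  (1,4): δ = 29.37°  ✓
  (1,5): δ = 30.25°  ✓
  (1,6): δ = 86.80°  ·
  (2,3): δ = 142.53°  ·
  (2,4): δ = 99.61°  ·
  (2,5): δ = 39.99°  ✓
  (2,6): δ = 16.56°  ✓
  (3,4): δ = 137.08°  ·
  (3,5): δ = 77.45°  ·
  (3,6): δ = 20.90°  ✓
  (4,5): δ = 120.38°  ·
  (4,6): δ = 63.83°  ·
  (5,6): δ = 123.45°  ·
antipodal pairs: 7

count = 7; pairs: (0,3), (0,4), (1,4), (1,5), (2,5), (2,6), (3,6)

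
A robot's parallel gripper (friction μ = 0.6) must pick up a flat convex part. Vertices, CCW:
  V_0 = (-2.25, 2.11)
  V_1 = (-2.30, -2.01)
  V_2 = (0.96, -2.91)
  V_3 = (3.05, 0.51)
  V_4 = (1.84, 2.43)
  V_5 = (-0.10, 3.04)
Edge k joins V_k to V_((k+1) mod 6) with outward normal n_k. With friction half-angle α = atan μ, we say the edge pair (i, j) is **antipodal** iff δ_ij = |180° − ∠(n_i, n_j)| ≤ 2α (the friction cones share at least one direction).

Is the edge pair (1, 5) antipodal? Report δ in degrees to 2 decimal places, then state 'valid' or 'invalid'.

δ = 38.82°, valid

α = atan 0.6 = 30.96°;  2α = 61.93°
edge 1: e_1 = (+3.26, -0.90);  n_1 = (-0.2661, -0.9639)
edge 5: e_5 = (-2.15, -0.93);  n_5 = (-0.3970, +0.9178)
∠(n_1, n_5) = 141.18°
δ = |180° − 141.18°| = 38.82°
38.82° ≤ 2α = 61.93°  →  valid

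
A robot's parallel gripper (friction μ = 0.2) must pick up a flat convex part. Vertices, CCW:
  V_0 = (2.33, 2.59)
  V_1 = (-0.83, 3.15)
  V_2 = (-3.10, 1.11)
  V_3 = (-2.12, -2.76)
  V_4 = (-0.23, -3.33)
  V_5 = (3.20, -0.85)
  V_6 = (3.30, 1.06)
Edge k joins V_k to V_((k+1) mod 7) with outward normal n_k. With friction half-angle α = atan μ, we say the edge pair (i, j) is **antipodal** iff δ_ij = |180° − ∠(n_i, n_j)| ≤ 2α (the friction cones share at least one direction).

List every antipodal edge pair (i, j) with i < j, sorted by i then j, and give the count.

count = 4; pairs: (0,3), (1,4), (2,5), (2,6)

α = atan 0.2 = 11.31°;  2α = 22.62°
n_0 = (+0.1745, +0.9847)
n_1 = (-0.6684, +0.7438)
n_2 = (-0.9694, -0.2455)
n_3 = (-0.2887, -0.9574)
n_4 = (+0.5859, -0.8104)
n_5 = (+0.9986, -0.0523)
n_6 = (+0.8446, +0.5354)
  (0,1): δ = 128.01°  ·
  (0,2): δ = 65.74°  ·
  (0,3): δ = 6.73°  ✓
  (0,4): δ = 45.92°  ·
  (0,5): δ = 97.05°  ·
  (0,6): δ = 132.42°  ·
  (1,2): δ = 117.74°  ·
  (1,3): δ = 58.73°  ·
  (1,4): δ = 6.08°  ✓
  (1,5): δ = 45.06°  ·
  (1,6): δ = 80.43°  ·
  (2,3): δ = 120.99°  ·
  (2,4): δ = 68.34°  ·
  (2,5): δ = 17.21°  ✓
  (2,6): δ = 18.16°  ✓
  (3,4): δ = 127.35°  ·
  (3,5): δ = 76.21°  ·
  (3,6): δ = 40.84°  ·
  (4,5): δ = 128.87°  ·
  (4,6): δ = 93.49°  ·
  (5,6): δ = 144.63°  ·
antipodal pairs: 4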